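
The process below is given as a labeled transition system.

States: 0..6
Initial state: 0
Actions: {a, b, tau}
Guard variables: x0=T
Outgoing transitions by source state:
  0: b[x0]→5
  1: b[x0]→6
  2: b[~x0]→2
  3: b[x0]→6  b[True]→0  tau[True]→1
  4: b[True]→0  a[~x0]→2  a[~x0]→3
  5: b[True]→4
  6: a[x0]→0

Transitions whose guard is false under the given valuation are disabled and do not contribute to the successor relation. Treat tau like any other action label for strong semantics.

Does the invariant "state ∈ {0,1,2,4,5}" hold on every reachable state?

Answer: INVARIANT HOLDS

Analysis:
Allowed set {0,1,2,4,5}
Reach set: {0,4,5}
  0: ✓
  4: ✓
  5: ✓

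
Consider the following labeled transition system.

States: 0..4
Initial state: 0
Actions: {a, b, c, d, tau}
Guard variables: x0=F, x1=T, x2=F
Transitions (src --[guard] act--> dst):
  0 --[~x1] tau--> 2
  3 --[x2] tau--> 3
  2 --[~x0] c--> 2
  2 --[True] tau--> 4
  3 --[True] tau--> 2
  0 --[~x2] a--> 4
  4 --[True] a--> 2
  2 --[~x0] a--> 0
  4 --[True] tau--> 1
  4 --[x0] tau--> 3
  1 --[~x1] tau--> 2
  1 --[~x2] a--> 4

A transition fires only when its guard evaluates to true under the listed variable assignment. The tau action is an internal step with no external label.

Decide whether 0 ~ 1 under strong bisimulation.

Refine partition for ~:
  round 0: {{0,1,2,3,4}}
  round 1: {{0,1},{2},{3},{4}}
Fixed point at round 2; 4 class(es).
[0]={0,1}  [1]={0,1}

Answer: BISIMILAR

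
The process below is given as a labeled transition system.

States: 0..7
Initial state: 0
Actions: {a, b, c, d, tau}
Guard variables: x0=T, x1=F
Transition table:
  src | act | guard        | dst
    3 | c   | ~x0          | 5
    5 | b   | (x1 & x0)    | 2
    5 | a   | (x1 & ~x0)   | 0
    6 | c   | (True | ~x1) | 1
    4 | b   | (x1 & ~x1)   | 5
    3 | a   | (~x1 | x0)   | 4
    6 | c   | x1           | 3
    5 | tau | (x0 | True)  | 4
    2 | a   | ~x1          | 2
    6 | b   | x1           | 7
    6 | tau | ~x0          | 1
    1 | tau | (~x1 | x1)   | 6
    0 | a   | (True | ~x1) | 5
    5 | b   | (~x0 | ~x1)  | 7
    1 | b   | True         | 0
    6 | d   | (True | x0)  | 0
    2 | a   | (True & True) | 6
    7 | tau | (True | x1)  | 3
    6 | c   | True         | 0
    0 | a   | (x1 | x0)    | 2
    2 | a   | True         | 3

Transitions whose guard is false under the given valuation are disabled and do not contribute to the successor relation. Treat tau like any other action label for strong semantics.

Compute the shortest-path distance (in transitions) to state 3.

Answer: 2

Trace:
Layered search for 3:
  L0 = {0}
  L1 = {2,5}
  L2 = {3,4,6,7}
depth(3)=2, e.g. a·a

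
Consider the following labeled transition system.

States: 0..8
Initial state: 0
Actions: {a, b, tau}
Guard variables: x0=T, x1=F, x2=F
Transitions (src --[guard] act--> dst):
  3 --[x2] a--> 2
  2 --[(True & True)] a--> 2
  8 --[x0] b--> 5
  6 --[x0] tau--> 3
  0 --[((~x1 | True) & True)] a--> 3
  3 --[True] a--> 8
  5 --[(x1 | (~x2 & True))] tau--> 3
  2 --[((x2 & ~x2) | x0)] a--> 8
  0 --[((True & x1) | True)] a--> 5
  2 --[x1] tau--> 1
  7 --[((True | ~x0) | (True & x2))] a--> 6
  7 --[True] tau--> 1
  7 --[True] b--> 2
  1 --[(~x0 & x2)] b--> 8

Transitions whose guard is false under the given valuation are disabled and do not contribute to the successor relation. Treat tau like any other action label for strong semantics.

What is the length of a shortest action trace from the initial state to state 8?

Answer: 2

Working:
Breadth-first toward 8:
  Layer 0: {0}
  Layer 1: {3,5}
  Layer 2: {8}
depth(8)=2, e.g. a·a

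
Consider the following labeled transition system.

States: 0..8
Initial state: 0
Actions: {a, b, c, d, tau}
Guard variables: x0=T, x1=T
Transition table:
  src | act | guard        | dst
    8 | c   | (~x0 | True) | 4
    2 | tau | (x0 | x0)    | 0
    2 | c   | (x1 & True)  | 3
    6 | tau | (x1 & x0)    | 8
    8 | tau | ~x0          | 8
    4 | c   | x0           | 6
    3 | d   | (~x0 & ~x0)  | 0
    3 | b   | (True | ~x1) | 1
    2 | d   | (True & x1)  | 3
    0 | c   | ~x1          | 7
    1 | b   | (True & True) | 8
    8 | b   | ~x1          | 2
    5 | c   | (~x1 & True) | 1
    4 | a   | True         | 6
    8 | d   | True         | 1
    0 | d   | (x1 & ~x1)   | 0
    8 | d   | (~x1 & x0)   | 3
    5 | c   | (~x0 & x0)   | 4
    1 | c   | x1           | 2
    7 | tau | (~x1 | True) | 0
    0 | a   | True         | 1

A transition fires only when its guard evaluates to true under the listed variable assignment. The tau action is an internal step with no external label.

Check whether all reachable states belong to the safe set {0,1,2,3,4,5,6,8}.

Inv-set: {0,1,2,3,4,5,6,8}
R = {0,1,2,3,4,6,8}
  0: ok
  1: ok
  2: ok
  3: ok
  4: ok
  6: ok
  8: ok

Answer: INVARIANT HOLDS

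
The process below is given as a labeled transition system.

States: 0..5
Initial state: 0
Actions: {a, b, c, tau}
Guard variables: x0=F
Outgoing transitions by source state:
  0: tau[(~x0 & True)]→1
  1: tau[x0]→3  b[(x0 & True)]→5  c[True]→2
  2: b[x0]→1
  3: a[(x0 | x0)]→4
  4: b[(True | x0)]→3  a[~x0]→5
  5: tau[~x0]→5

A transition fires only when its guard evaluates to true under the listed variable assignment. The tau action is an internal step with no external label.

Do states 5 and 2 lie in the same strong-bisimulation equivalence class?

Answer: NOT BISIMILAR

Analysis:
Refine partition for ~:
  round 0: {{0,1,2,3,4,5}}
  round 1: {{0,5},{1},{2,3},{4}}
  round 2: {{0},{1},{2,3},{4},{5}}
5 equivalence class(es) (converged in 3)
[5]={5}  [2]={2,3}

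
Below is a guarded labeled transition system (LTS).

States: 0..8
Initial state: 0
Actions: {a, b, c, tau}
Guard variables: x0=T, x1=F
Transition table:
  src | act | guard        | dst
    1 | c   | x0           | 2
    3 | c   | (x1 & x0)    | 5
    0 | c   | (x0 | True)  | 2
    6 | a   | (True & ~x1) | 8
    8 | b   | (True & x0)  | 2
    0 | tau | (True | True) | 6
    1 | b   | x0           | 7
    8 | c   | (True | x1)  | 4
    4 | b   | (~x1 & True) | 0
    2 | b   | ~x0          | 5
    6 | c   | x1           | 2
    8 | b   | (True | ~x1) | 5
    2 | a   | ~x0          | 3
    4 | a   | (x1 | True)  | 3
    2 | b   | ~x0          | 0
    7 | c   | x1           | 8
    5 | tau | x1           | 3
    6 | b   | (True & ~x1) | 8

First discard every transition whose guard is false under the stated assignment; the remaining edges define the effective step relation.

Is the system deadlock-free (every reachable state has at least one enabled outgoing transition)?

Reachable = {0,2,3,4,5,6,8}
  0: c→2  tau→6  [2 exit(s)]
  2: ∅  [no exit]
  3: ∅  [no exit]
  4: a→3  b→0  [2 exit(s)]
  5: ∅  [no exit]
  6: a→8  b→8  [2 exit(s)]
  8: b→2  b→5  c→4  [3 exit(s)]
trace reaching 2: c

Answer: DEADLOCK at state 2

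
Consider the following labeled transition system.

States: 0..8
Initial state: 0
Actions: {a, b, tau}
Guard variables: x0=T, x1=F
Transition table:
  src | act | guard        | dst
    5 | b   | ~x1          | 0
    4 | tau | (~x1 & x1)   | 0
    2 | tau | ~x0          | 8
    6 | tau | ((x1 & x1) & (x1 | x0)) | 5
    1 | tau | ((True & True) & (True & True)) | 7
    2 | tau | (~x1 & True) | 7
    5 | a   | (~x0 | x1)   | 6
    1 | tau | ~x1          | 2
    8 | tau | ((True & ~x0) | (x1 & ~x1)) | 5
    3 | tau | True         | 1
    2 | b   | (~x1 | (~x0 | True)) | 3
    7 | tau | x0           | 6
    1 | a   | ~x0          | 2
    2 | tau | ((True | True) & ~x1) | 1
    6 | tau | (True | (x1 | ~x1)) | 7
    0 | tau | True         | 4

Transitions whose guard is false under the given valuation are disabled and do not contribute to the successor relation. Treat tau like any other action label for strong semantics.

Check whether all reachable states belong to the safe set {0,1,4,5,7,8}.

Allowed set {0,1,4,5,7,8}
R = {0,4}
  0: ✓
  4: ✓

Answer: INVARIANT HOLDS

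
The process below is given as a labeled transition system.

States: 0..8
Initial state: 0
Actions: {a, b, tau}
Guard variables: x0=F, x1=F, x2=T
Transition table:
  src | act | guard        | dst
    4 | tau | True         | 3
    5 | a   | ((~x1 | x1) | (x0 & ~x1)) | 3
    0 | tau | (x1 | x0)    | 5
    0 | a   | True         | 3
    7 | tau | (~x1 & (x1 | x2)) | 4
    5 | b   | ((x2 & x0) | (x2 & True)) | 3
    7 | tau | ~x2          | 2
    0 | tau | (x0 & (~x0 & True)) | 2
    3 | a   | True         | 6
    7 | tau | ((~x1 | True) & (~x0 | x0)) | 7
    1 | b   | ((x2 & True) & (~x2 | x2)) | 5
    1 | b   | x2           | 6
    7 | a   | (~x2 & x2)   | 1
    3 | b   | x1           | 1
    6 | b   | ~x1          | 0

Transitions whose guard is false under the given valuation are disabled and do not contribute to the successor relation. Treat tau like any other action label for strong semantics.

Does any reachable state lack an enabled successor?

Reach set: {0,3,6}
  0: a→3  [deg 1]
  3: a→6  [deg 1]
  6: b→0  [deg 1]

Answer: DEADLOCK-FREE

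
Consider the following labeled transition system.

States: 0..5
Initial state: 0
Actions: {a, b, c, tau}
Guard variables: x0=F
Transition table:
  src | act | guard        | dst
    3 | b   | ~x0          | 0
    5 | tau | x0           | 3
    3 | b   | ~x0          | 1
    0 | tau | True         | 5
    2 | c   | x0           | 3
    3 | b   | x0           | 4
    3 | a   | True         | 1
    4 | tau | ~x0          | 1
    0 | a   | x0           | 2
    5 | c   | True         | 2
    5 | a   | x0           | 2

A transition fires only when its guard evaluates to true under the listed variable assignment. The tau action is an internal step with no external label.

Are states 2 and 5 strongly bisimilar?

Compute ~ classes (split until stable):
  round 0: {{0,1,2,3,4,5}}
  round 1: {{0,4},{1,2},{3},{5}}
  round 2: {{0},{1,2},{3},{4},{5}}
Fixed point at round 3; 5 class(es).
class of 2: {1,2}; class of 5: {5}

Answer: NOT BISIMILAR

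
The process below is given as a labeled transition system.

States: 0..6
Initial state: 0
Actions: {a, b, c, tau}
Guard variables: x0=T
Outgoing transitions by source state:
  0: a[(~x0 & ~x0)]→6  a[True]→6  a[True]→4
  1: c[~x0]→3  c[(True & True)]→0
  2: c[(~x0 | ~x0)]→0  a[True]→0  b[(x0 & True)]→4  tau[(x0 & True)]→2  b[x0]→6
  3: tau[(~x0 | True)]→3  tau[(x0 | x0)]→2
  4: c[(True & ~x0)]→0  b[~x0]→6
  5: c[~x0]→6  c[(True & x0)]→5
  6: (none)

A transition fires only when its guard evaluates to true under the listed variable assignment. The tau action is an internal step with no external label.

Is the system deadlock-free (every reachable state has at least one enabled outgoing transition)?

Answer: DEADLOCK at state 4

Trace:
Reachable = {0,4,6}
  0: a→4  a→6  [2 exit(s)]
  4: ∅  [deadlock]
  6: ∅  [deadlock]
trace reaching 4: a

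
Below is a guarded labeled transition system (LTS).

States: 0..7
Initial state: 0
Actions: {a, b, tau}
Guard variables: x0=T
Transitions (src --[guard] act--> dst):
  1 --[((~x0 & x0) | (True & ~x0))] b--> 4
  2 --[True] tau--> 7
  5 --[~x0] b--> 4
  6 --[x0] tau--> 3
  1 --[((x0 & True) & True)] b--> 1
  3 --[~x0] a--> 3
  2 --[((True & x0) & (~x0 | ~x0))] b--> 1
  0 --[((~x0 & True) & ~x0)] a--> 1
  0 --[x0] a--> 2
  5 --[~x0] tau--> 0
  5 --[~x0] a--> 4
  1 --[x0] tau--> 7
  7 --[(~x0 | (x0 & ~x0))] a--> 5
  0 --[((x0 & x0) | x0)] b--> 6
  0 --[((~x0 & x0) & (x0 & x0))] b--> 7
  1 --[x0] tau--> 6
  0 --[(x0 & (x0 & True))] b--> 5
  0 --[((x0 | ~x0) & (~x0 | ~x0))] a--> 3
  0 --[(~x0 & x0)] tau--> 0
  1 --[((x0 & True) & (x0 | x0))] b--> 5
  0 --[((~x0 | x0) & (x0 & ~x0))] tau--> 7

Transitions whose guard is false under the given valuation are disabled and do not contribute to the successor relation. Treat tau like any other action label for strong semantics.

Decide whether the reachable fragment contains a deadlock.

Reach set: {0,2,3,5,6,7}
  0: a→2  b→5  b→6  [deg 3]
  2: tau→7  [deg 1]
  3: ∅  [deadlock]
  5: ∅  [deadlock]
  6: tau→3  [deg 1]
  7: ∅  [deadlock]
trace reaching 3: b·tau

Answer: DEADLOCK at state 3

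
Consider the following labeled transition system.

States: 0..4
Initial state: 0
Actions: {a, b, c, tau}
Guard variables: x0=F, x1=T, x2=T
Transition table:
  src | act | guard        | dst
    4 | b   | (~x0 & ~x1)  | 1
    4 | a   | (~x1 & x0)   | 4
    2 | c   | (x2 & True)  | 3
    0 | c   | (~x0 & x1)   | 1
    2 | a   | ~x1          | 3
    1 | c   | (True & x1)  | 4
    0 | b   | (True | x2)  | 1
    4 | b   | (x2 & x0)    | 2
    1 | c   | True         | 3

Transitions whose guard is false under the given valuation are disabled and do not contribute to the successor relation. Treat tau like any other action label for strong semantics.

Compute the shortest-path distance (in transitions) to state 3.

BFS to 3:
  Layer 0: {0}
  Layer 1: {1}
  Layer 2: {3,4}
3 enters at depth 2; path b·c

Answer: 2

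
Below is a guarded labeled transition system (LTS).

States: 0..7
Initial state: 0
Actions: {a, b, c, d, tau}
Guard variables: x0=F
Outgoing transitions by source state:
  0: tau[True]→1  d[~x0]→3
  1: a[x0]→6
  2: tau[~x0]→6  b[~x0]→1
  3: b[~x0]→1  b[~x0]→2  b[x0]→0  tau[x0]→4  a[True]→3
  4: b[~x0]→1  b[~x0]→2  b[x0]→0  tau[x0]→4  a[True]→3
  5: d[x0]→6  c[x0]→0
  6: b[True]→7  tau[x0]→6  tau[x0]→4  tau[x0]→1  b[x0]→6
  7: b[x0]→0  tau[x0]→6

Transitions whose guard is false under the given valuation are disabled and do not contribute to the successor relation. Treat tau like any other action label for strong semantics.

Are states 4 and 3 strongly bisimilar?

Answer: BISIMILAR

Working:
Bisimulation quotient by refinement:
  π0 = {{0,1,2,3,4,5,6,7}}
  π1 = {{0},{1,5,7},{2},{3,4},{6}}
5 equivalence class(es) (converged in 2)
class of 4: {3,4}; class of 3: {3,4}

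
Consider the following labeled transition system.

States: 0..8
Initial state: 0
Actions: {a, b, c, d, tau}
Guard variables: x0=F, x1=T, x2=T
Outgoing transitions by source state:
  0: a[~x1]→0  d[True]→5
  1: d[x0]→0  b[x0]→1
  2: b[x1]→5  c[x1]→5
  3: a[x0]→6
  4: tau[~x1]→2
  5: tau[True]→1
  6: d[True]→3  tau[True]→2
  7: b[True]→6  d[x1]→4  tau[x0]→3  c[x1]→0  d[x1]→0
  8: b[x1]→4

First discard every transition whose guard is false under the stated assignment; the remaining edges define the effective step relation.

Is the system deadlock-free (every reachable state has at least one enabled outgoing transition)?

Answer: DEADLOCK at state 1

Analysis:
Reachable = {0,1,5}
  0: d→5  [deg 1]
  1: ∅  [deadlock]
  5: tau→1  [deg 1]
Path to 1: d·tau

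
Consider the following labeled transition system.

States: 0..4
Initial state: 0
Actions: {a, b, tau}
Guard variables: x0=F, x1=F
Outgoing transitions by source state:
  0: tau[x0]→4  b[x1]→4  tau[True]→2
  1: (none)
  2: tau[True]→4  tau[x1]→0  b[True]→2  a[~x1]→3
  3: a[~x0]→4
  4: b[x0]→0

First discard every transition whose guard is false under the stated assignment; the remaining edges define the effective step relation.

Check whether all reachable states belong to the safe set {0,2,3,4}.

Allowed set {0,2,3,4}
R = {0,2,3,4}
  0: safe
  2: safe
  3: safe
  4: safe

Answer: INVARIANT HOLDS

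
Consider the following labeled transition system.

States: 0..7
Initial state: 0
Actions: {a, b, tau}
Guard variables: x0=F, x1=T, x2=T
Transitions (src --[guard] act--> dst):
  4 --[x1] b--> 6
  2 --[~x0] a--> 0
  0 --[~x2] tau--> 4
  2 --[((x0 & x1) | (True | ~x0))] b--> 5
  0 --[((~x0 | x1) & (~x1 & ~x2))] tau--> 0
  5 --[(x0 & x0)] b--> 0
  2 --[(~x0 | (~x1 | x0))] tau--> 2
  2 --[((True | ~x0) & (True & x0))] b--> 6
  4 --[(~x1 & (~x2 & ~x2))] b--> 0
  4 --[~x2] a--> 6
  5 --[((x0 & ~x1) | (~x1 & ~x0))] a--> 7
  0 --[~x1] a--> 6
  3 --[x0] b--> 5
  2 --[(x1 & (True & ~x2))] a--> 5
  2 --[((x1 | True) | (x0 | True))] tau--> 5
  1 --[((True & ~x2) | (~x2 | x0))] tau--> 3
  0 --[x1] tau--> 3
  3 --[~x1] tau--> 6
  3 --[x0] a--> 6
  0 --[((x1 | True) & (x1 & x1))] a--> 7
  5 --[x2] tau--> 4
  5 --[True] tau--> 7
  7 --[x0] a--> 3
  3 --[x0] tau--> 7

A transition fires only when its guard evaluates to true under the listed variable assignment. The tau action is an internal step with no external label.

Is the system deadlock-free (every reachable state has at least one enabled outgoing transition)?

Reachable = {0,3,7}
  0: a→7  tau→3  [deg 2]
  3: ∅  [STUCK]
  7: ∅  [STUCK]
trace reaching 3: tau

Answer: DEADLOCK at state 3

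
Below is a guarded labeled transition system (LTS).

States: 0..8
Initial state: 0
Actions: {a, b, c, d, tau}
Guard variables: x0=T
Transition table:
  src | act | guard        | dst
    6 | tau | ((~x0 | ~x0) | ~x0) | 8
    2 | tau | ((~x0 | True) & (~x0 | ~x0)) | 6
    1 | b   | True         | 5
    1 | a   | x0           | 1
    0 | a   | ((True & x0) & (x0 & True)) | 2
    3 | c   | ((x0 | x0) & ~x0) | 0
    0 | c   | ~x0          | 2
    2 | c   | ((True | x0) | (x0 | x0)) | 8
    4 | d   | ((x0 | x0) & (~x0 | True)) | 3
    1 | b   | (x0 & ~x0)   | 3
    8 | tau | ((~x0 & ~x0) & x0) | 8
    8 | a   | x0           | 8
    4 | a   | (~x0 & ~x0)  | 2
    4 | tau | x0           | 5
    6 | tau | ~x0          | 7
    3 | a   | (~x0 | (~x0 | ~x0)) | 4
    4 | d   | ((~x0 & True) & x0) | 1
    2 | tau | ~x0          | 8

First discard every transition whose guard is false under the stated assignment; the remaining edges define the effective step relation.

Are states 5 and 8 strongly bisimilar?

Answer: NOT BISIMILAR

Trace:
Bisimulation quotient by refinement:
  round 0: {{0,1,2,3,4,5,6,7,8}}
  round 1: {{0,8},{1},{2},{3,5,6,7},{4}}
  round 2: {{0},{1},{2},{3,5,6,7},{4},{8}}
stable after 3 split(s): 6 block(s)
class of 5: {3,5,6,7}; class of 8: {8}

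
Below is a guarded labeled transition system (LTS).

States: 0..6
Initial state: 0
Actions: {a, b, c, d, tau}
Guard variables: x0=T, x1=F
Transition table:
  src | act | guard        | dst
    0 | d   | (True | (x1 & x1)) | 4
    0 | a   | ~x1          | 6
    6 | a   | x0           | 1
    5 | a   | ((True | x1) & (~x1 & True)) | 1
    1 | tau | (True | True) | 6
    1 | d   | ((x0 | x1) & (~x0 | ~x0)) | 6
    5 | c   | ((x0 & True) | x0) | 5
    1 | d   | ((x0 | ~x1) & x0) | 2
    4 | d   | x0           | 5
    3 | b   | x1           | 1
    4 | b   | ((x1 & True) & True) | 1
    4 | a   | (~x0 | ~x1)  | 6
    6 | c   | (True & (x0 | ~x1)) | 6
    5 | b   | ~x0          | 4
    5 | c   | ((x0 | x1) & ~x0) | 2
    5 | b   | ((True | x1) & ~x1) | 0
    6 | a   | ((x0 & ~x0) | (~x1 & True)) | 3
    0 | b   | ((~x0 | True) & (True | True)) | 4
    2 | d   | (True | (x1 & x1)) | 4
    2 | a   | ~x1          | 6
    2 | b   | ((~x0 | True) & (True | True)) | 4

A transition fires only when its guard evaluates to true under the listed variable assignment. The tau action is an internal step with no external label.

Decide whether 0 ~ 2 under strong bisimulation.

Refine partition for ~:
  P[0] = {{0,1,2,3,4,5,6}}
  P[1] = {{0,2},{1},{3},{4},{5},{6}}
6 equivalence class(es) (converged in 2)
class of 0: {0,2}; class of 2: {0,2}

Answer: BISIMILAR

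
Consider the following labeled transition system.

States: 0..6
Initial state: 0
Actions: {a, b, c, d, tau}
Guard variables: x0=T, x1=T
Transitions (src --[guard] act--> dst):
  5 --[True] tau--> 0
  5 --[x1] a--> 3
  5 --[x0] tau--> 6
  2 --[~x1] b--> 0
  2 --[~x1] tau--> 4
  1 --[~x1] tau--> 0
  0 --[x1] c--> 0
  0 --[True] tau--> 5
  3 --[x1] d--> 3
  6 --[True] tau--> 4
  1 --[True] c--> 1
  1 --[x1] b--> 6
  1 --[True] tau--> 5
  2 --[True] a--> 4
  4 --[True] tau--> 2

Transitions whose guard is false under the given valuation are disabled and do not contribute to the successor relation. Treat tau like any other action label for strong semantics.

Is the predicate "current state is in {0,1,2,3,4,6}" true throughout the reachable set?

Answer: INVARIANT VIOLATED at state 5

Trace:
Inv-set: {0,1,2,3,4,6}
Reach set: {0,2,3,4,5,6}
  0: safe
  2: safe
  3: safe
  4: safe
  5: VIOLATES
  6: safe
counterexample path to 5: tau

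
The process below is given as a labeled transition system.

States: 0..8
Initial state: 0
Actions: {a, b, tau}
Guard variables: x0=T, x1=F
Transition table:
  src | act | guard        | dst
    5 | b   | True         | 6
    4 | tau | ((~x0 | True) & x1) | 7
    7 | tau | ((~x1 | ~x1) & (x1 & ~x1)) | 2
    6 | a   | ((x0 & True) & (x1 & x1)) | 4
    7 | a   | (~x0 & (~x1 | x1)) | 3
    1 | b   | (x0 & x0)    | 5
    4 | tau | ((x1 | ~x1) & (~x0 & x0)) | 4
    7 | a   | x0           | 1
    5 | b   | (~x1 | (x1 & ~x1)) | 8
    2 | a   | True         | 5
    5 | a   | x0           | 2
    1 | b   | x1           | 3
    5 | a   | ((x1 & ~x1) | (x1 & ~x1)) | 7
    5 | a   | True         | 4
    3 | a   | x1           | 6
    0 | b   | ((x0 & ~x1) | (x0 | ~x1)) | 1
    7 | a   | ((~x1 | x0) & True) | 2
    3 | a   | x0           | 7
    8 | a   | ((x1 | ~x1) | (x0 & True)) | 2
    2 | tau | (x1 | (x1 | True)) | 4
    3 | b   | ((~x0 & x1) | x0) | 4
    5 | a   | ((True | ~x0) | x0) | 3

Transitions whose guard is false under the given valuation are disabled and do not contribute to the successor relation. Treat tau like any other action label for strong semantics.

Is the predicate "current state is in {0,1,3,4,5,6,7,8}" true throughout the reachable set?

Inv-set: {0,1,3,4,5,6,7,8}
R = {0,1,2,3,4,5,6,7,8}
  0: safe
  1: safe
  2: VIOLATES
  3: safe
  4: safe
  5: safe
  6: safe
  7: safe
  8: safe
counterexample path to 2: b·b·a

Answer: INVARIANT VIOLATED at state 2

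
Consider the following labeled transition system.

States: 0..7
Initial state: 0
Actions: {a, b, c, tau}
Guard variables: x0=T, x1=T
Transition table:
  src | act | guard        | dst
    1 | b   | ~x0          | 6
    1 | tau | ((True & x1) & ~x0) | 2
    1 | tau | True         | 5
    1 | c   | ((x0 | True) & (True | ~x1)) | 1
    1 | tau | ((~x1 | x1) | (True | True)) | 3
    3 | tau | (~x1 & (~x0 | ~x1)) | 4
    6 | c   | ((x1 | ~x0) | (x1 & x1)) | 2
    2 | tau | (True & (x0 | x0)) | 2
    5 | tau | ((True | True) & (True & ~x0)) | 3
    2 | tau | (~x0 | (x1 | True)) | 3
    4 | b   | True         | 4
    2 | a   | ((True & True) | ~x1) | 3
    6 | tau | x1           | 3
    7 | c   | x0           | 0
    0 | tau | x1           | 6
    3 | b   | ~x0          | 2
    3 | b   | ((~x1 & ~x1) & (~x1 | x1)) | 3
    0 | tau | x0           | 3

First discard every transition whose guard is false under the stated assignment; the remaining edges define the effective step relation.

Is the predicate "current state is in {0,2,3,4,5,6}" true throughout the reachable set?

Safe = {0,2,3,4,5,6}
Reachable = {0,2,3,6}
  0: safe
  2: safe
  3: safe
  6: safe

Answer: INVARIANT HOLDS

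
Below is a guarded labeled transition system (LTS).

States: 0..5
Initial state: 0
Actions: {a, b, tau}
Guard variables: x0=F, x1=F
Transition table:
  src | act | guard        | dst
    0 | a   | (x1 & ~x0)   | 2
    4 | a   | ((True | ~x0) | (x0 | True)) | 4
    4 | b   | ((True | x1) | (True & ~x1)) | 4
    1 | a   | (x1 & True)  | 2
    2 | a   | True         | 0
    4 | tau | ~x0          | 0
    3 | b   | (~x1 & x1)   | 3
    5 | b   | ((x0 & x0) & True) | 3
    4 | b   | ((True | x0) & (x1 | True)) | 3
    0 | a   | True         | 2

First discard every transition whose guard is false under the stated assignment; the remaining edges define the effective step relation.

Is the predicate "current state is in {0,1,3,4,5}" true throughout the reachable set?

Answer: INVARIANT VIOLATED at state 2

Working:
Safe = {0,1,3,4,5}
R = {0,2}
  0: safe
  2: VIOLATES
counterexample path to 2: a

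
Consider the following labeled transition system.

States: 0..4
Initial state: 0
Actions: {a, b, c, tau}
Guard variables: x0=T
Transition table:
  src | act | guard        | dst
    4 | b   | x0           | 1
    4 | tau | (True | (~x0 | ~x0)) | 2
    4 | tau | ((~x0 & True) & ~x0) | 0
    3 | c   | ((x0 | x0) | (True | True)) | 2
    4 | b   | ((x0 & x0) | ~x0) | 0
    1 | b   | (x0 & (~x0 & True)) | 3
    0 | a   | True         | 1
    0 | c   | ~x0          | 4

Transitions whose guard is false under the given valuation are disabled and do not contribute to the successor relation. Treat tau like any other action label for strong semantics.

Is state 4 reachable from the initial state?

5 transition(s) survive guard evaluation.
depth 0: {0}
depth 1: {1}  cumulative {0,1}
Reach set: {0,1}

Answer: UNREACHABLE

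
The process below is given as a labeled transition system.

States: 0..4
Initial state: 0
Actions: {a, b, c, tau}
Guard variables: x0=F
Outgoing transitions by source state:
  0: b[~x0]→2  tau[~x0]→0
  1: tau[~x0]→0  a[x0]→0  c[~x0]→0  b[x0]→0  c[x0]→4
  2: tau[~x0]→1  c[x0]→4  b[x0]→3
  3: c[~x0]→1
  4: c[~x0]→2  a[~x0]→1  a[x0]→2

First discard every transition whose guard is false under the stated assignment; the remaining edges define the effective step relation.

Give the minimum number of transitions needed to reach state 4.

Layered search for 4:
  L0 = {0}
  L1 = {2}
  L2 = {1}
4 never appears.

Answer: UNREACHABLE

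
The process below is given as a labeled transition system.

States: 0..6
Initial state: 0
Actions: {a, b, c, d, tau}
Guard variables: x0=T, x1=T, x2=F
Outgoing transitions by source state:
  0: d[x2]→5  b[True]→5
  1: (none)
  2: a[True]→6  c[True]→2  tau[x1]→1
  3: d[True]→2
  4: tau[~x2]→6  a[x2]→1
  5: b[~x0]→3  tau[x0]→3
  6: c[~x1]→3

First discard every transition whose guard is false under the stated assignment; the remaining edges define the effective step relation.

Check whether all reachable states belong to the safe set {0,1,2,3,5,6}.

Answer: INVARIANT HOLDS

Working:
Allowed set {0,1,2,3,5,6}
Reachable = {0,1,2,3,5,6}
  0: ✓
  1: ✓
  2: ✓
  3: ✓
  5: ✓
  6: ✓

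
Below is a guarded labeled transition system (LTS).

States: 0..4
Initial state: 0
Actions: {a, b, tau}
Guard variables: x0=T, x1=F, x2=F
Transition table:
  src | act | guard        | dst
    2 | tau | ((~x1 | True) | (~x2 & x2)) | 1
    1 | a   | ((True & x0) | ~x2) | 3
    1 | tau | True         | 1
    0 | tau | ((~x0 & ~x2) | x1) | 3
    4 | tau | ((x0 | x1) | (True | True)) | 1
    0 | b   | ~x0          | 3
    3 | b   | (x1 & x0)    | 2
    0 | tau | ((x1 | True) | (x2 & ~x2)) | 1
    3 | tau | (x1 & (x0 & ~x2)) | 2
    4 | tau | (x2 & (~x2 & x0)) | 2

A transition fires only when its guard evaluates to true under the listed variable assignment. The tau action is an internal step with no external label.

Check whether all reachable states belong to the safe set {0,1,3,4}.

Inv-set: {0,1,3,4}
R = {0,1,3}
  0: ✓
  1: ✓
  3: ✓

Answer: INVARIANT HOLDS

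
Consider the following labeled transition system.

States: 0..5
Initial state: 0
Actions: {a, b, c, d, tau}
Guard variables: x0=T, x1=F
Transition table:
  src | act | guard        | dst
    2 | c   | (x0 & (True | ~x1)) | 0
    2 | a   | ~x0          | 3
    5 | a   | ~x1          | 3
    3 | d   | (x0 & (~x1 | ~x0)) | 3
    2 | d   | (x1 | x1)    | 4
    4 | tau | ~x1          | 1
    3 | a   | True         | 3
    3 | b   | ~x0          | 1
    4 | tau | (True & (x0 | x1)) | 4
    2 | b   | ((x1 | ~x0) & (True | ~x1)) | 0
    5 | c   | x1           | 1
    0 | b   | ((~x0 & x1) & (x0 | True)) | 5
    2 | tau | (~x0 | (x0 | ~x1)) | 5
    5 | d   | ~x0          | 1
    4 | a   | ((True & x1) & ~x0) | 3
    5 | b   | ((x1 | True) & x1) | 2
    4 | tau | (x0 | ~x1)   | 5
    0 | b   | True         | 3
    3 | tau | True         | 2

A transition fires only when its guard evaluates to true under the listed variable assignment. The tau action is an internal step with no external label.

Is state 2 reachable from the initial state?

Answer: REACHABLE

Analysis:
10 transition(s) survive guard evaluation.
depth 0: {0}
depth 1: {3}  total {0,3}
depth 2: {2}  total {0,2,3}
depth 3: {5}  total {0,2,3,5}
Reachable = {0,2,3,5}
witness 2: b·tau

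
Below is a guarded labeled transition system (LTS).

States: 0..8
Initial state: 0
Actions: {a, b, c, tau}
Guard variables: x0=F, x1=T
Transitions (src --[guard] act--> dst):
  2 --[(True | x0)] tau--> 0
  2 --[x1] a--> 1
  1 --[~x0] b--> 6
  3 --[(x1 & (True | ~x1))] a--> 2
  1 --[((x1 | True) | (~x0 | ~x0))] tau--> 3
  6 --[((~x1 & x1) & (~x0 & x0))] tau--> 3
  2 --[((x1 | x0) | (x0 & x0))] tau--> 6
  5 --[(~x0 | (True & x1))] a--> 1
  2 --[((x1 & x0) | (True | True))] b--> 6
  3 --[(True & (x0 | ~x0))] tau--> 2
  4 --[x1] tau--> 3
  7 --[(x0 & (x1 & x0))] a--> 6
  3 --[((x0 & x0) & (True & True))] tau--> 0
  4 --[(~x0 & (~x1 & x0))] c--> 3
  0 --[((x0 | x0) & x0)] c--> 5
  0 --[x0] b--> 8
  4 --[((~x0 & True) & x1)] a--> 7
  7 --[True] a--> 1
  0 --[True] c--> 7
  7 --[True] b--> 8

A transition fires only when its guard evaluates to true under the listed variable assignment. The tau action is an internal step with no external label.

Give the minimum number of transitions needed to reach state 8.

Answer: 2

Analysis:
BFS to 8:
  depth 0: {0}
  depth 1: {7}
  depth 2: {1,8}
depth(8)=2, e.g. c·b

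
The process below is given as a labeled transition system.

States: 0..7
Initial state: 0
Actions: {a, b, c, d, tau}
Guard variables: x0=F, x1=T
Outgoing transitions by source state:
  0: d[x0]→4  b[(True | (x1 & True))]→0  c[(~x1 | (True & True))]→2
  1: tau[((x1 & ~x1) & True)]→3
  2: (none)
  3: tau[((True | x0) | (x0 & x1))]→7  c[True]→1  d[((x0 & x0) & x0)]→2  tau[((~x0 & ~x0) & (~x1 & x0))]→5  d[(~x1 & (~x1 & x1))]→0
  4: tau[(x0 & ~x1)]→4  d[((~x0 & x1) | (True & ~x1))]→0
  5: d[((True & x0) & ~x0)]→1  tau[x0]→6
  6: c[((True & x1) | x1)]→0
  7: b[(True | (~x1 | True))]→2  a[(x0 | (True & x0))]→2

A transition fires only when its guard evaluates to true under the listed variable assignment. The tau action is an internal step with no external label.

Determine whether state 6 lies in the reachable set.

7 transition(s) survive guard evaluation.
Layer 0: {0}
Layer 1: {2}  total {0,2}
R = {0,2}

Answer: UNREACHABLE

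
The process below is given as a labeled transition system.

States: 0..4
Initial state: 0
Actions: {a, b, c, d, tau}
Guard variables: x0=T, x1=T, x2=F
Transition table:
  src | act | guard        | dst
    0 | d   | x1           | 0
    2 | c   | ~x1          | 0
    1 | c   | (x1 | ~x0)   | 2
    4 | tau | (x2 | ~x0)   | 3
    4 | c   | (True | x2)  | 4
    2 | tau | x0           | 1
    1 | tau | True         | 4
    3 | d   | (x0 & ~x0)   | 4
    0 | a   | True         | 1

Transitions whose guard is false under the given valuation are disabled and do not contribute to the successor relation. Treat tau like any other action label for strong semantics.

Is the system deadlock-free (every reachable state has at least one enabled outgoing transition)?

Reachable = {0,1,2,4}
  0: a→1  d→0  [2 out]
  1: c→2  tau→4  [2 out]
  2: tau→1  [1 out]
  4: c→4  [1 out]

Answer: DEADLOCK-FREE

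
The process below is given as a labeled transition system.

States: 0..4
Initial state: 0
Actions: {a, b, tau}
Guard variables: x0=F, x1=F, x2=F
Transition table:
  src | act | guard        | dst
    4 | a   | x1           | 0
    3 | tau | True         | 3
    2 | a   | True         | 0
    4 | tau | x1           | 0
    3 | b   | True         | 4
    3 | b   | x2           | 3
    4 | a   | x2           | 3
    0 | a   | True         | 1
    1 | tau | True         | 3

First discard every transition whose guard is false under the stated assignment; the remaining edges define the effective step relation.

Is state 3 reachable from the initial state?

Answer: REACHABLE

Trace:
Guard filter leaves 5 enabled edge(s).
L0 = {0}
L1 = {1}  now seen {0,1}
L2 = {3}  now seen {0,1,3}
L3 = {4}  now seen {0,1,3,4}
R = {0,1,3,4}
trace reaching 3: a·tau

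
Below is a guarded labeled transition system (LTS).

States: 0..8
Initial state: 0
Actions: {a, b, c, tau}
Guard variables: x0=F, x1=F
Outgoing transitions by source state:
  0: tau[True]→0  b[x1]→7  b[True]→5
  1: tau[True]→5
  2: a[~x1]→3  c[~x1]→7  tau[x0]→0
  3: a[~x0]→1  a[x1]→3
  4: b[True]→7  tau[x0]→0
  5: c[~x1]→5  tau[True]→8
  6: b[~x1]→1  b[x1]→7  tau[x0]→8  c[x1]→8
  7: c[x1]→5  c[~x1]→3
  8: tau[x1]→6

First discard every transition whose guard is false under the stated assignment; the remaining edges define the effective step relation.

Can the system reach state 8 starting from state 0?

Answer: REACHABLE

Trace:
11 transition(s) survive guard evaluation.
Layer 0: {0}
Layer 1: {5}  now seen {0,5}
Layer 2: {8}  now seen {0,5,8}
Reach set: {0,5,8}
trace reaching 8: b·tau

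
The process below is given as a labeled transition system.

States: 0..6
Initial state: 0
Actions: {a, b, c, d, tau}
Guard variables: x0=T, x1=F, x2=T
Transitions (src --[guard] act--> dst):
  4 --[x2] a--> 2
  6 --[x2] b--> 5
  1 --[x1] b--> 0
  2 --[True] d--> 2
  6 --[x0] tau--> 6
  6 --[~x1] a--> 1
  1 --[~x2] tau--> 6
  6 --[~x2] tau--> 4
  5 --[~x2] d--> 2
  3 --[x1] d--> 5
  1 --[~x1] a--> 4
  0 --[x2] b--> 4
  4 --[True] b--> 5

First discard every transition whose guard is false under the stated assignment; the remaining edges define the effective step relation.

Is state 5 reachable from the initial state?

8 transition(s) survive guard evaluation.
Layer 0: {0}
Layer 1: {4}  cumulative {0,4}
Layer 2: {2,5}  cumulative {0,2,4,5}
Reach set: {0,2,4,5}
Path to 5: b·b

Answer: REACHABLE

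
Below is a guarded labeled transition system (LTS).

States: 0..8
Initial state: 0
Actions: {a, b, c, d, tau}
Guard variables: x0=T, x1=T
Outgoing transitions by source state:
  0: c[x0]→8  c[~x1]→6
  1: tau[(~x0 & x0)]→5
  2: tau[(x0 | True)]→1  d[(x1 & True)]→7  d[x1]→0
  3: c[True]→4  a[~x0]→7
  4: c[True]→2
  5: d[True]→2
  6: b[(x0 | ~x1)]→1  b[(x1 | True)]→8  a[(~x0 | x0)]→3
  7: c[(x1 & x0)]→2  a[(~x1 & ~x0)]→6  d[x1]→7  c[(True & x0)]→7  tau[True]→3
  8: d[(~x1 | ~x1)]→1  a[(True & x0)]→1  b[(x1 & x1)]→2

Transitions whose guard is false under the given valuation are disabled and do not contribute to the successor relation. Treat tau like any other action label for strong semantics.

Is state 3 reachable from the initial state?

Answer: REACHABLE

Working:
16 transition(s) survive guard evaluation.
Layer 0: {0}
Layer 1: {8}  cumulative {0,8}
Layer 2: {1,2}  cumulative {0,1,2,8}
Layer 3: {7}  cumulative {0,1,2,7,8}
Layer 4: {3}  cumulative {0,1,2,3,7,8}
Layer 5: {4}  cumulative {0,1,2,3,4,7,8}
Reach set: {0,1,2,3,4,7,8}
trace reaching 3: c·b·d·tau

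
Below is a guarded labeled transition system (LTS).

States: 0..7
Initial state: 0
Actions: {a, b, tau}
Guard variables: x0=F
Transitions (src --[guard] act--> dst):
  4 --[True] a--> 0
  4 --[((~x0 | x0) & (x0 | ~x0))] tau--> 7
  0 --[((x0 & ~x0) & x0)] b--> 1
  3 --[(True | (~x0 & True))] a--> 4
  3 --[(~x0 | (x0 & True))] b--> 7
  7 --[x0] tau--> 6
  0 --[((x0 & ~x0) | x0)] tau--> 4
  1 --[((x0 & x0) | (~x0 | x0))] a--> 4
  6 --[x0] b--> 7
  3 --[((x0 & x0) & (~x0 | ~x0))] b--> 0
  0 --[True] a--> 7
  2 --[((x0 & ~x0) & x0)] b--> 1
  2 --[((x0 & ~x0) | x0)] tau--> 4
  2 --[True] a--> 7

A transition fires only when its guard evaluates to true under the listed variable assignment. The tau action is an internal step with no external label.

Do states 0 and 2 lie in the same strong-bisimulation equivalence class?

Answer: BISIMILAR

Working:
Compute ~ classes (split until stable):
  π0 = {{0,1,2,3,4,5,6,7}}
  π1 = {{0,1,2},{3},{4},{5,6,7}}
  π2 = {{0,2},{1},{3},{4},{5,6,7}}
Fixed point at round 3; 5 class(es).
[0]={0,2}  [2]={0,2}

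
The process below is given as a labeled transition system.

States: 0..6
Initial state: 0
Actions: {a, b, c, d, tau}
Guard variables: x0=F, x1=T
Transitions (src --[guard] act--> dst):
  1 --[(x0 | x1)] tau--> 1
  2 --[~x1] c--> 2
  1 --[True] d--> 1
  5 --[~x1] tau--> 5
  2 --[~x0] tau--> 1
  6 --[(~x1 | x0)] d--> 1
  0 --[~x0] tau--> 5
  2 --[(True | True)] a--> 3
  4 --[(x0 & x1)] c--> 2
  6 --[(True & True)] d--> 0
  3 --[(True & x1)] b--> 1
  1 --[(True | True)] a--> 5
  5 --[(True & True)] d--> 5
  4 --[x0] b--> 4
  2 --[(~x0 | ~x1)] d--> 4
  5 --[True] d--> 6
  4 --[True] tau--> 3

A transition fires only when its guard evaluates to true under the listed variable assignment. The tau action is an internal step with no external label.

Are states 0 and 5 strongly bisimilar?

Refine partition for ~:
  P[0] = {{0,1,2,3,4,5,6}}
  P[1] = {{0,4},{1,2},{3},{5,6}}
  P[2] = {{0},{1},{2},{3},{4},{5},{6}}
7 equivalence class(es) (converged in 3)
0∈{0}, 5∈{5}

Answer: NOT BISIMILAR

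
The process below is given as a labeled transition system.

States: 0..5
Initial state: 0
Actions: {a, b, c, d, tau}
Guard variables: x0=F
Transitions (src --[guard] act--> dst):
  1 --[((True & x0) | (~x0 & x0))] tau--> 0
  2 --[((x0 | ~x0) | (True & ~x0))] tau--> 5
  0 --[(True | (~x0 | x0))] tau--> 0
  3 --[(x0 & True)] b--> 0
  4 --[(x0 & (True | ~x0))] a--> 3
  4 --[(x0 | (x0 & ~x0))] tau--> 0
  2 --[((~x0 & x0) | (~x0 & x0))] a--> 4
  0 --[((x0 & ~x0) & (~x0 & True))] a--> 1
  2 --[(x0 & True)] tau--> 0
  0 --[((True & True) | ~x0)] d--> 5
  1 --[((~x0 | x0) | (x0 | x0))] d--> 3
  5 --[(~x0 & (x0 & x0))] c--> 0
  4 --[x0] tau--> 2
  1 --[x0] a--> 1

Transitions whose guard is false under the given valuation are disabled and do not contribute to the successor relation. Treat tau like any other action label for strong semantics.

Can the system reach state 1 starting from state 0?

After dropping false guards: 4 live edges.
L0 = {0}
L1 = {5}  total {0,5}
Reachable = {0,5}

Answer: UNREACHABLE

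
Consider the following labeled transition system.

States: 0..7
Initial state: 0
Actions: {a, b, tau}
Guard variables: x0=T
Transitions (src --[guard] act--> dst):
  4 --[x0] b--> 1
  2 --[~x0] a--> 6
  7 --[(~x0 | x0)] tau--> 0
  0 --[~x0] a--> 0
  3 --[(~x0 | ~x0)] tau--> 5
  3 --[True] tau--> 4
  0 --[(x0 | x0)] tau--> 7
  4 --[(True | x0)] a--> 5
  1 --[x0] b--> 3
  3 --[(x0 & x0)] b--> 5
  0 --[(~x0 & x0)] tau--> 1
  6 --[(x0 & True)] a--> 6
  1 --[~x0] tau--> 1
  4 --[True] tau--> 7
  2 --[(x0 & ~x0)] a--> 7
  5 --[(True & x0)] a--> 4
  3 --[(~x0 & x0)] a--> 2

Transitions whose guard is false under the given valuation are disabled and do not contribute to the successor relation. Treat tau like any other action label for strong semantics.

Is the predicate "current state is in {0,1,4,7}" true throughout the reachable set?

Answer: INVARIANT HOLDS

Trace:
Allowed set {0,1,4,7}
Reachable = {0,7}
  0: ✓
  7: ✓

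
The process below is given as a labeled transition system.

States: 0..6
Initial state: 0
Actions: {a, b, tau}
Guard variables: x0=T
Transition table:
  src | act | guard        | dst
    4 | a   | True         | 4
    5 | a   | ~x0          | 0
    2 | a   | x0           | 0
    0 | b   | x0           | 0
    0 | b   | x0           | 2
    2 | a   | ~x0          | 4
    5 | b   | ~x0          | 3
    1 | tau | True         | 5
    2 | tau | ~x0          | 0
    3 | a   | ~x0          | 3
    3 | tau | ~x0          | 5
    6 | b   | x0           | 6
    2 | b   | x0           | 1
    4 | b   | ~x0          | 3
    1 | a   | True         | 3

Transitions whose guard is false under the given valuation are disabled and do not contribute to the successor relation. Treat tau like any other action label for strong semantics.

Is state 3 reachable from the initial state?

Answer: REACHABLE

Analysis:
After dropping false guards: 8 live edges.
Layer 0: {0}
Layer 1: {2}  cumulative {0,2}
Layer 2: {1}  cumulative {0,1,2}
Layer 3: {3,5}  cumulative {0,1,2,3,5}
Reach set: {0,1,2,3,5}
witness 3: b·b·a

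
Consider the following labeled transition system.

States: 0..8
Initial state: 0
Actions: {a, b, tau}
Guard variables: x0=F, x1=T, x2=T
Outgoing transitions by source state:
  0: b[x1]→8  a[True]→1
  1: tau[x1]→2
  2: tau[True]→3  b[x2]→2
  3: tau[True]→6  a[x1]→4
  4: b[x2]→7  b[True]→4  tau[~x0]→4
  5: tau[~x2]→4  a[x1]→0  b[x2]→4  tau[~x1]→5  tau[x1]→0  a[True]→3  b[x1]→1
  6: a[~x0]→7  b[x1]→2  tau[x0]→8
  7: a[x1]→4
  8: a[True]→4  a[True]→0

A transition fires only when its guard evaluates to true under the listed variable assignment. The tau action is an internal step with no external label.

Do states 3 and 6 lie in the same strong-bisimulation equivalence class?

Refine partition for ~:
  round 0: {{0,1,2,3,4,5,6,7,8}}
  round 1: {{0,6},{1},{2,4},{3},{5},{7,8}}
  round 2: {{0},{1},{2},{3},{4},{5},{6},{7},{8}}
stable after 3 split(s): 9 block(s)
class of 3: {3}; class of 6: {6}

Answer: NOT BISIMILAR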